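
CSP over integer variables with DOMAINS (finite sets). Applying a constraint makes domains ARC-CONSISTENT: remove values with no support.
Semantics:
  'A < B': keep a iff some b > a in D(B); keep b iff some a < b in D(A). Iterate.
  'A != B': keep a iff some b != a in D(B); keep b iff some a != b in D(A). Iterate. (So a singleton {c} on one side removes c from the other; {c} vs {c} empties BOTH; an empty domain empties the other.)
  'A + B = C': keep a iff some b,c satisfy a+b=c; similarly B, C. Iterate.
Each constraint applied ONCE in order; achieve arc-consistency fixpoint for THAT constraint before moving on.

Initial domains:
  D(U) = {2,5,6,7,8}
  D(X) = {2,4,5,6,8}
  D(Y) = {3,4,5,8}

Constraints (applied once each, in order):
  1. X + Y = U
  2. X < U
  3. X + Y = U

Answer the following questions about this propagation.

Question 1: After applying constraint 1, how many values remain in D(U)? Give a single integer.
Answer: 4

Derivation:
Constraint 1 (X + Y = U) on D(X)={2,4,5,6,8} D(Y)={3,4,5,8} D(U)={2,5,6,7,8}: X {2,4,5,6,8}->{2,4,5}; Y {3,4,5,8}->{3,4,5}; U {2,5,6,7,8}->{5,6,7,8}
So after constraint 1: D(U)={5,6,7,8}, size = 4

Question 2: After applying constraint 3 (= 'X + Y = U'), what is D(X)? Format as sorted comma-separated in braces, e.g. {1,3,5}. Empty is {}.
Constraint 1 (X + Y = U) on D(X)={2,4,5,6,8} D(Y)={3,4,5,8} D(U)={2,5,6,7,8}: X {2,4,5,6,8}->{2,4,5}; Y {3,4,5,8}->{3,4,5}; U {2,5,6,7,8}->{5,6,7,8}
Constraint 2 (X < U) on D(X)={2,4,5} D(U)={5,6,7,8}: no change
Constraint 3 (X + Y = U) on D(X)={2,4,5} D(Y)={3,4,5} D(U)={5,6,7,8}: no change
So after constraint 3: D(X) = {2,4,5}

Answer: {2,4,5}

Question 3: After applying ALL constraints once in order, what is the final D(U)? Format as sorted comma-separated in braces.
Answer: {5,6,7,8}

Derivation:
Constraint 1 (X + Y = U) on D(X)={2,4,5,6,8} D(Y)={3,4,5,8} D(U)={2,5,6,7,8}: X {2,4,5,6,8}->{2,4,5}; Y {3,4,5,8}->{3,4,5}; U {2,5,6,7,8}->{5,6,7,8}
Constraint 2 (X < U) on D(X)={2,4,5} D(U)={5,6,7,8}: no change
Constraint 3 (X + Y = U) on D(X)={2,4,5} D(Y)={3,4,5} D(U)={5,6,7,8}: no change
So after all 3 constraints: D(U) = {5,6,7,8}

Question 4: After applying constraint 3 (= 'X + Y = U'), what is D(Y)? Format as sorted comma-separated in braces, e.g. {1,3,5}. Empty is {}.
Constraint 1 (X + Y = U) on D(X)={2,4,5,6,8} D(Y)={3,4,5,8} D(U)={2,5,6,7,8}: X {2,4,5,6,8}->{2,4,5}; Y {3,4,5,8}->{3,4,5}; U {2,5,6,7,8}->{5,6,7,8}
Constraint 2 (X < U) on D(X)={2,4,5} D(U)={5,6,7,8}: no change
Constraint 3 (X + Y = U) on D(X)={2,4,5} D(Y)={3,4,5} D(U)={5,6,7,8}: no change
So after constraint 3: D(Y) = {3,4,5}

Answer: {3,4,5}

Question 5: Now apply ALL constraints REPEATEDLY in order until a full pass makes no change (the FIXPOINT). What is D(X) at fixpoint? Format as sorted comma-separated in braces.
Answer: {2,4,5}

Derivation:
pass 0 (initial): D(X)={2,4,5,6,8}
pass 1: U {2,5,6,7,8}->{5,6,7,8}; X {2,4,5,6,8}->{2,4,5}; Y {3,4,5,8}->{3,4,5}
pass 2: no change
Fixpoint after 2 passes: D(X) = {2,4,5}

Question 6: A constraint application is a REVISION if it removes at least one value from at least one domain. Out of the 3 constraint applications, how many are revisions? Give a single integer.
Constraint 1 (X + Y = U) on D(X)={2,4,5,6,8} D(Y)={3,4,5,8} D(U)={2,5,6,7,8}: X {2,4,5,6,8}->{2,4,5}; Y {3,4,5,8}->{3,4,5}; U {2,5,6,7,8}->{5,6,7,8} => REVISION
Constraint 2 (X < U) on D(X)={2,4,5} D(U)={5,6,7,8}: no change => not a revision
Constraint 3 (X + Y = U) on D(X)={2,4,5} D(Y)={3,4,5} D(U)={5,6,7,8}: no change => not a revision
Total revisions = 1

Answer: 1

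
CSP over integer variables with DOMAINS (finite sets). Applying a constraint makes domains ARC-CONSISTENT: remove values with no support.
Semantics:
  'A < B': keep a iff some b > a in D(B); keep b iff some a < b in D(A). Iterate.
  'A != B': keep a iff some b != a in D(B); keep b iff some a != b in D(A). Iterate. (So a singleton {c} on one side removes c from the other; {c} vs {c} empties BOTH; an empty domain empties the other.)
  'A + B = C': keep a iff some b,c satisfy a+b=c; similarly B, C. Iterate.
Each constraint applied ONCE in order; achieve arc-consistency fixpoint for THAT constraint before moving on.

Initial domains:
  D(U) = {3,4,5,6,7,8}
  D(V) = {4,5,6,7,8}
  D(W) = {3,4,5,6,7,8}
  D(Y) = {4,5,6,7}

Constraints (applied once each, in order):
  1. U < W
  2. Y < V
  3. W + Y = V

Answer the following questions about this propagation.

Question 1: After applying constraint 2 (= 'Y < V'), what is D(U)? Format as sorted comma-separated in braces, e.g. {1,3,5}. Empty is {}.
Answer: {3,4,5,6,7}

Derivation:
Constraint 1 (U < W) on D(U)={3,4,5,6,7,8} D(W)={3,4,5,6,7,8}: U {3,4,5,6,7,8}->{3,4,5,6,7}; W {3,4,5,6,7,8}->{4,5,6,7,8}
Constraint 2 (Y < V) on D(Y)={4,5,6,7} D(V)={4,5,6,7,8}: V {4,5,6,7,8}->{5,6,7,8}
So after constraint 2: D(U) = {3,4,5,6,7}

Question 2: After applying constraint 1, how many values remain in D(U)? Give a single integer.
Constraint 1 (U < W) on D(U)={3,4,5,6,7,8} D(W)={3,4,5,6,7,8}: U {3,4,5,6,7,8}->{3,4,5,6,7}; W {3,4,5,6,7,8}->{4,5,6,7,8}
So after constraint 1: D(U)={3,4,5,6,7}, size = 5

Answer: 5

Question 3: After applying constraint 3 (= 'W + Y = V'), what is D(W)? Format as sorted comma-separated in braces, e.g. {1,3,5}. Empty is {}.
Constraint 1 (U < W) on D(U)={3,4,5,6,7,8} D(W)={3,4,5,6,7,8}: U {3,4,5,6,7,8}->{3,4,5,6,7}; W {3,4,5,6,7,8}->{4,5,6,7,8}
Constraint 2 (Y < V) on D(Y)={4,5,6,7} D(V)={4,5,6,7,8}: V {4,5,6,7,8}->{5,6,7,8}
Constraint 3 (W + Y = V) on D(W)={4,5,6,7,8} D(Y)={4,5,6,7} D(V)={5,6,7,8}: W {4,5,6,7,8}->{4}; Y {4,5,6,7}->{4}; V {5,6,7,8}->{8}
So after constraint 3: D(W) = {4}

Answer: {4}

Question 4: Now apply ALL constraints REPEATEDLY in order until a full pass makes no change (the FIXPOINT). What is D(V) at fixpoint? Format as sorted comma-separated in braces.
pass 0 (initial): D(V)={4,5,6,7,8}
pass 1: U {3,4,5,6,7,8}->{3,4,5,6,7}; V {4,5,6,7,8}->{8}; W {3,4,5,6,7,8}->{4}; Y {4,5,6,7}->{4}
pass 2: U {3,4,5,6,7}->{3}
pass 3: no change
Fixpoint after 3 passes: D(V) = {8}

Answer: {8}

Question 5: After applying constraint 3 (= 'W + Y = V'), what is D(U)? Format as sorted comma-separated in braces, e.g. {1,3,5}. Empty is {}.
Constraint 1 (U < W) on D(U)={3,4,5,6,7,8} D(W)={3,4,5,6,7,8}: U {3,4,5,6,7,8}->{3,4,5,6,7}; W {3,4,5,6,7,8}->{4,5,6,7,8}
Constraint 2 (Y < V) on D(Y)={4,5,6,7} D(V)={4,5,6,7,8}: V {4,5,6,7,8}->{5,6,7,8}
Constraint 3 (W + Y = V) on D(W)={4,5,6,7,8} D(Y)={4,5,6,7} D(V)={5,6,7,8}: W {4,5,6,7,8}->{4}; Y {4,5,6,7}->{4}; V {5,6,7,8}->{8}
So after constraint 3: D(U) = {3,4,5,6,7}

Answer: {3,4,5,6,7}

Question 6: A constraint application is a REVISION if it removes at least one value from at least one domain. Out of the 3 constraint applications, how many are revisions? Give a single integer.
Answer: 3

Derivation:
Constraint 1 (U < W) on D(U)={3,4,5,6,7,8} D(W)={3,4,5,6,7,8}: U {3,4,5,6,7,8}->{3,4,5,6,7}; W {3,4,5,6,7,8}->{4,5,6,7,8} => REVISION
Constraint 2 (Y < V) on D(Y)={4,5,6,7} D(V)={4,5,6,7,8}: V {4,5,6,7,8}->{5,6,7,8} => REVISION
Constraint 3 (W + Y = V) on D(W)={4,5,6,7,8} D(Y)={4,5,6,7} D(V)={5,6,7,8}: W {4,5,6,7,8}->{4}; Y {4,5,6,7}->{4}; V {5,6,7,8}->{8} => REVISION
Total revisions = 3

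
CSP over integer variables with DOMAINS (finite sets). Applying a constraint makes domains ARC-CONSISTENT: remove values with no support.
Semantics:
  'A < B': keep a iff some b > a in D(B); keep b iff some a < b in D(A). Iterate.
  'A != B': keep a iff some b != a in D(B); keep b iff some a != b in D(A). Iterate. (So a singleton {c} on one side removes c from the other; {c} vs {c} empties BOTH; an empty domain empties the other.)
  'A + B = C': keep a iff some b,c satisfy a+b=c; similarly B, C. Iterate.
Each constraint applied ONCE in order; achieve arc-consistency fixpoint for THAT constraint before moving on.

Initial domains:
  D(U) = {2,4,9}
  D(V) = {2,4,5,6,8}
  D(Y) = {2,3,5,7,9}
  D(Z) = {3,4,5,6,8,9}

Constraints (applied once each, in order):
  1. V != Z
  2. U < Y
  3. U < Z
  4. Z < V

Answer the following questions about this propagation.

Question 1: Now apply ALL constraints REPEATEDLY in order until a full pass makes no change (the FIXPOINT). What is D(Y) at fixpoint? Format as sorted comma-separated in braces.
pass 0 (initial): D(Y)={2,3,5,7,9}
pass 1: U {2,4,9}->{2,4}; V {2,4,5,6,8}->{4,5,6,8}; Y {2,3,5,7,9}->{3,5,7,9}; Z {3,4,5,6,8,9}->{3,4,5,6}
pass 2: no change
Fixpoint after 2 passes: D(Y) = {3,5,7,9}

Answer: {3,5,7,9}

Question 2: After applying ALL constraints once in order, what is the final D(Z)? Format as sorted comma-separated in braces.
Constraint 1 (V != Z) on D(V)={2,4,5,6,8} D(Z)={3,4,5,6,8,9}: no change
Constraint 2 (U < Y) on D(U)={2,4,9} D(Y)={2,3,5,7,9}: U {2,4,9}->{2,4}; Y {2,3,5,7,9}->{3,5,7,9}
Constraint 3 (U < Z) on D(U)={2,4} D(Z)={3,4,5,6,8,9}: no change
Constraint 4 (Z < V) on D(Z)={3,4,5,6,8,9} D(V)={2,4,5,6,8}: Z {3,4,5,6,8,9}->{3,4,5,6}; V {2,4,5,6,8}->{4,5,6,8}
So after all 4 constraints: D(Z) = {3,4,5,6}

Answer: {3,4,5,6}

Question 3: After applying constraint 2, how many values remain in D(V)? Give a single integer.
Constraint 1 (V != Z) on D(V)={2,4,5,6,8} D(Z)={3,4,5,6,8,9}: no change
Constraint 2 (U < Y) on D(U)={2,4,9} D(Y)={2,3,5,7,9}: U {2,4,9}->{2,4}; Y {2,3,5,7,9}->{3,5,7,9}
So after constraint 2: D(V)={2,4,5,6,8}, size = 5

Answer: 5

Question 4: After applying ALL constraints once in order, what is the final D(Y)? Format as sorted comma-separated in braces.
Constraint 1 (V != Z) on D(V)={2,4,5,6,8} D(Z)={3,4,5,6,8,9}: no change
Constraint 2 (U < Y) on D(U)={2,4,9} D(Y)={2,3,5,7,9}: U {2,4,9}->{2,4}; Y {2,3,5,7,9}->{3,5,7,9}
Constraint 3 (U < Z) on D(U)={2,4} D(Z)={3,4,5,6,8,9}: no change
Constraint 4 (Z < V) on D(Z)={3,4,5,6,8,9} D(V)={2,4,5,6,8}: Z {3,4,5,6,8,9}->{3,4,5,6}; V {2,4,5,6,8}->{4,5,6,8}
So after all 4 constraints: D(Y) = {3,5,7,9}

Answer: {3,5,7,9}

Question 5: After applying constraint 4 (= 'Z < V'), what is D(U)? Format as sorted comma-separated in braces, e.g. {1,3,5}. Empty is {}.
Answer: {2,4}

Derivation:
Constraint 1 (V != Z) on D(V)={2,4,5,6,8} D(Z)={3,4,5,6,8,9}: no change
Constraint 2 (U < Y) on D(U)={2,4,9} D(Y)={2,3,5,7,9}: U {2,4,9}->{2,4}; Y {2,3,5,7,9}->{3,5,7,9}
Constraint 3 (U < Z) on D(U)={2,4} D(Z)={3,4,5,6,8,9}: no change
Constraint 4 (Z < V) on D(Z)={3,4,5,6,8,9} D(V)={2,4,5,6,8}: Z {3,4,5,6,8,9}->{3,4,5,6}; V {2,4,5,6,8}->{4,5,6,8}
So after constraint 4: D(U) = {2,4}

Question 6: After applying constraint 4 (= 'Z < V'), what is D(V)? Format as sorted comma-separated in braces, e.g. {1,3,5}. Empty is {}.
Constraint 1 (V != Z) on D(V)={2,4,5,6,8} D(Z)={3,4,5,6,8,9}: no change
Constraint 2 (U < Y) on D(U)={2,4,9} D(Y)={2,3,5,7,9}: U {2,4,9}->{2,4}; Y {2,3,5,7,9}->{3,5,7,9}
Constraint 3 (U < Z) on D(U)={2,4} D(Z)={3,4,5,6,8,9}: no change
Constraint 4 (Z < V) on D(Z)={3,4,5,6,8,9} D(V)={2,4,5,6,8}: Z {3,4,5,6,8,9}->{3,4,5,6}; V {2,4,5,6,8}->{4,5,6,8}
So after constraint 4: D(V) = {4,5,6,8}

Answer: {4,5,6,8}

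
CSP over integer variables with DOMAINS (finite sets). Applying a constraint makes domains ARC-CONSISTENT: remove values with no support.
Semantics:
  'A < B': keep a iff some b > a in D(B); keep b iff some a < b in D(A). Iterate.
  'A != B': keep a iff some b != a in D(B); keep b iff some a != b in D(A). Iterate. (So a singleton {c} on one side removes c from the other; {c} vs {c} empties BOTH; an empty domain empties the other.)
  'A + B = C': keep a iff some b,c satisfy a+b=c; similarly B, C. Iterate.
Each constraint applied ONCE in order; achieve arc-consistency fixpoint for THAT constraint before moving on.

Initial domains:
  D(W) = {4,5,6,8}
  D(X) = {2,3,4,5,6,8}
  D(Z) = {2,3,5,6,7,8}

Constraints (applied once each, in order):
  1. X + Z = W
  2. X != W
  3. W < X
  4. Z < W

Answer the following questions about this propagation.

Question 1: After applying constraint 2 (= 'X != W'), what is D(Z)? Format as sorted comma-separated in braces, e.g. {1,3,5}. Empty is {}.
Constraint 1 (X + Z = W) on D(X)={2,3,4,5,6,8} D(Z)={2,3,5,6,7,8} D(W)={4,5,6,8}: X {2,3,4,5,6,8}->{2,3,4,5,6}; Z {2,3,5,6,7,8}->{2,3,5,6}
Constraint 2 (X != W) on D(X)={2,3,4,5,6} D(W)={4,5,6,8}: no change
So after constraint 2: D(Z) = {2,3,5,6}

Answer: {2,3,5,6}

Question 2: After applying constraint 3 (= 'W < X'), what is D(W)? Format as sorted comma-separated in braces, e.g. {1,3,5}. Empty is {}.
Constraint 1 (X + Z = W) on D(X)={2,3,4,5,6,8} D(Z)={2,3,5,6,7,8} D(W)={4,5,6,8}: X {2,3,4,5,6,8}->{2,3,4,5,6}; Z {2,3,5,6,7,8}->{2,3,5,6}
Constraint 2 (X != W) on D(X)={2,3,4,5,6} D(W)={4,5,6,8}: no change
Constraint 3 (W < X) on D(W)={4,5,6,8} D(X)={2,3,4,5,6}: W {4,5,6,8}->{4,5}; X {2,3,4,5,6}->{5,6}
So after constraint 3: D(W) = {4,5}

Answer: {4,5}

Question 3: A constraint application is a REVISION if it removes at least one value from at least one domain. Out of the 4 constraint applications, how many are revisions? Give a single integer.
Answer: 3

Derivation:
Constraint 1 (X + Z = W) on D(X)={2,3,4,5,6,8} D(Z)={2,3,5,6,7,8} D(W)={4,5,6,8}: X {2,3,4,5,6,8}->{2,3,4,5,6}; Z {2,3,5,6,7,8}->{2,3,5,6} => REVISION
Constraint 2 (X != W) on D(X)={2,3,4,5,6} D(W)={4,5,6,8}: no change => not a revision
Constraint 3 (W < X) on D(W)={4,5,6,8} D(X)={2,3,4,5,6}: W {4,5,6,8}->{4,5}; X {2,3,4,5,6}->{5,6} => REVISION
Constraint 4 (Z < W) on D(Z)={2,3,5,6} D(W)={4,5}: Z {2,3,5,6}->{2,3} => REVISION
Total revisions = 3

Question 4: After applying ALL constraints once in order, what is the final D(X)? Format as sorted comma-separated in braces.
Answer: {5,6}

Derivation:
Constraint 1 (X + Z = W) on D(X)={2,3,4,5,6,8} D(Z)={2,3,5,6,7,8} D(W)={4,5,6,8}: X {2,3,4,5,6,8}->{2,3,4,5,6}; Z {2,3,5,6,7,8}->{2,3,5,6}
Constraint 2 (X != W) on D(X)={2,3,4,5,6} D(W)={4,5,6,8}: no change
Constraint 3 (W < X) on D(W)={4,5,6,8} D(X)={2,3,4,5,6}: W {4,5,6,8}->{4,5}; X {2,3,4,5,6}->{5,6}
Constraint 4 (Z < W) on D(Z)={2,3,5,6} D(W)={4,5}: Z {2,3,5,6}->{2,3}
So after all 4 constraints: D(X) = {5,6}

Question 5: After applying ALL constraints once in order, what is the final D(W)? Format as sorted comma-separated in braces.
Answer: {4,5}

Derivation:
Constraint 1 (X + Z = W) on D(X)={2,3,4,5,6,8} D(Z)={2,3,5,6,7,8} D(W)={4,5,6,8}: X {2,3,4,5,6,8}->{2,3,4,5,6}; Z {2,3,5,6,7,8}->{2,3,5,6}
Constraint 2 (X != W) on D(X)={2,3,4,5,6} D(W)={4,5,6,8}: no change
Constraint 3 (W < X) on D(W)={4,5,6,8} D(X)={2,3,4,5,6}: W {4,5,6,8}->{4,5}; X {2,3,4,5,6}->{5,6}
Constraint 4 (Z < W) on D(Z)={2,3,5,6} D(W)={4,5}: Z {2,3,5,6}->{2,3}
So after all 4 constraints: D(W) = {4,5}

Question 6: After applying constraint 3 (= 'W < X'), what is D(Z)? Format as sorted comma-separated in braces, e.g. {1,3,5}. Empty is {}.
Constraint 1 (X + Z = W) on D(X)={2,3,4,5,6,8} D(Z)={2,3,5,6,7,8} D(W)={4,5,6,8}: X {2,3,4,5,6,8}->{2,3,4,5,6}; Z {2,3,5,6,7,8}->{2,3,5,6}
Constraint 2 (X != W) on D(X)={2,3,4,5,6} D(W)={4,5,6,8}: no change
Constraint 3 (W < X) on D(W)={4,5,6,8} D(X)={2,3,4,5,6}: W {4,5,6,8}->{4,5}; X {2,3,4,5,6}->{5,6}
So after constraint 3: D(Z) = {2,3,5,6}

Answer: {2,3,5,6}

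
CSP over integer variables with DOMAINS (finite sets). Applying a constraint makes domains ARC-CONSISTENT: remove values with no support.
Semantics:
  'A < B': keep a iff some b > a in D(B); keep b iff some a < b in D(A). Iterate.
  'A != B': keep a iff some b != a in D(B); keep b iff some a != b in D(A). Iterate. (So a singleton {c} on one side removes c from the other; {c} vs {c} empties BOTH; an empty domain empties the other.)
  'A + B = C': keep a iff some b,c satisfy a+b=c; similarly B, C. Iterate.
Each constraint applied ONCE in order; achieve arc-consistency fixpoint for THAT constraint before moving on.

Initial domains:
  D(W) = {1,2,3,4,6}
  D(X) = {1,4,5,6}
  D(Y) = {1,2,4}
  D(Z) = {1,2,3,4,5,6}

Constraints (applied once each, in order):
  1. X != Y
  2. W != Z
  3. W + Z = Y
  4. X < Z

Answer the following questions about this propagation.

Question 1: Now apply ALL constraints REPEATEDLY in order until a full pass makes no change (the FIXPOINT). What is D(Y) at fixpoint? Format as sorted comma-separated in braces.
Answer: {4}

Derivation:
pass 0 (initial): D(Y)={1,2,4}
pass 1: W {1,2,3,4,6}->{1,2,3}; X {1,4,5,6}->{1}; Y {1,2,4}->{2,4}; Z {1,2,3,4,5,6}->{2,3}
pass 2: W {1,2,3}->{1,2}; Y {2,4}->{4}
pass 3: no change
Fixpoint after 3 passes: D(Y) = {4}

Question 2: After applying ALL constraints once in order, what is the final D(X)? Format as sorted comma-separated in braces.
Answer: {1}

Derivation:
Constraint 1 (X != Y) on D(X)={1,4,5,6} D(Y)={1,2,4}: no change
Constraint 2 (W != Z) on D(W)={1,2,3,4,6} D(Z)={1,2,3,4,5,6}: no change
Constraint 3 (W + Z = Y) on D(W)={1,2,3,4,6} D(Z)={1,2,3,4,5,6} D(Y)={1,2,4}: W {1,2,3,4,6}->{1,2,3}; Z {1,2,3,4,5,6}->{1,2,3}; Y {1,2,4}->{2,4}
Constraint 4 (X < Z) on D(X)={1,4,5,6} D(Z)={1,2,3}: X {1,4,5,6}->{1}; Z {1,2,3}->{2,3}
So after all 4 constraints: D(X) = {1}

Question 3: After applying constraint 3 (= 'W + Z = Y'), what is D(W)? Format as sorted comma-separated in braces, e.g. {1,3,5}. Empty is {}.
Answer: {1,2,3}

Derivation:
Constraint 1 (X != Y) on D(X)={1,4,5,6} D(Y)={1,2,4}: no change
Constraint 2 (W != Z) on D(W)={1,2,3,4,6} D(Z)={1,2,3,4,5,6}: no change
Constraint 3 (W + Z = Y) on D(W)={1,2,3,4,6} D(Z)={1,2,3,4,5,6} D(Y)={1,2,4}: W {1,2,3,4,6}->{1,2,3}; Z {1,2,3,4,5,6}->{1,2,3}; Y {1,2,4}->{2,4}
So after constraint 3: D(W) = {1,2,3}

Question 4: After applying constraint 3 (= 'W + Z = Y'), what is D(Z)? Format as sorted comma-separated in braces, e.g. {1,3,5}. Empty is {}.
Constraint 1 (X != Y) on D(X)={1,4,5,6} D(Y)={1,2,4}: no change
Constraint 2 (W != Z) on D(W)={1,2,3,4,6} D(Z)={1,2,3,4,5,6}: no change
Constraint 3 (W + Z = Y) on D(W)={1,2,3,4,6} D(Z)={1,2,3,4,5,6} D(Y)={1,2,4}: W {1,2,3,4,6}->{1,2,3}; Z {1,2,3,4,5,6}->{1,2,3}; Y {1,2,4}->{2,4}
So after constraint 3: D(Z) = {1,2,3}

Answer: {1,2,3}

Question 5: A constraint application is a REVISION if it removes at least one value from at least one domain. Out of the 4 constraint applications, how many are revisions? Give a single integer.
Constraint 1 (X != Y) on D(X)={1,4,5,6} D(Y)={1,2,4}: no change => not a revision
Constraint 2 (W != Z) on D(W)={1,2,3,4,6} D(Z)={1,2,3,4,5,6}: no change => not a revision
Constraint 3 (W + Z = Y) on D(W)={1,2,3,4,6} D(Z)={1,2,3,4,5,6} D(Y)={1,2,4}: W {1,2,3,4,6}->{1,2,3}; Z {1,2,3,4,5,6}->{1,2,3}; Y {1,2,4}->{2,4} => REVISION
Constraint 4 (X < Z) on D(X)={1,4,5,6} D(Z)={1,2,3}: X {1,4,5,6}->{1}; Z {1,2,3}->{2,3} => REVISION
Total revisions = 2

Answer: 2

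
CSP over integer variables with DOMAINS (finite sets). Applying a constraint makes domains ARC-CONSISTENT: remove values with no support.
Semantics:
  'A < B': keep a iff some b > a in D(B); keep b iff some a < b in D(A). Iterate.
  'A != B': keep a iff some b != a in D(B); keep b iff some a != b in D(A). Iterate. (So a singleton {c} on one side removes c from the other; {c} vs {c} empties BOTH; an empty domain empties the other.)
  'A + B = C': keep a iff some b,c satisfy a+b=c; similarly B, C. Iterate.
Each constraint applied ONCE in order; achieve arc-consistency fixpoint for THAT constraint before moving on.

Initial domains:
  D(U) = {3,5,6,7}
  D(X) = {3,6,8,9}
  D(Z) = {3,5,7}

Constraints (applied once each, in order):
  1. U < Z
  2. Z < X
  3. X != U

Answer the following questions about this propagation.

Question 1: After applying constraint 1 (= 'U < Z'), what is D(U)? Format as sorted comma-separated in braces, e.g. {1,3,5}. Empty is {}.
Answer: {3,5,6}

Derivation:
Constraint 1 (U < Z) on D(U)={3,5,6,7} D(Z)={3,5,7}: U {3,5,6,7}->{3,5,6}; Z {3,5,7}->{5,7}
So after constraint 1: D(U) = {3,5,6}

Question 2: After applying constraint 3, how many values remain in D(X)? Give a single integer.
Constraint 1 (U < Z) on D(U)={3,5,6,7} D(Z)={3,5,7}: U {3,5,6,7}->{3,5,6}; Z {3,5,7}->{5,7}
Constraint 2 (Z < X) on D(Z)={5,7} D(X)={3,6,8,9}: X {3,6,8,9}->{6,8,9}
Constraint 3 (X != U) on D(X)={6,8,9} D(U)={3,5,6}: no change
So after constraint 3: D(X)={6,8,9}, size = 3

Answer: 3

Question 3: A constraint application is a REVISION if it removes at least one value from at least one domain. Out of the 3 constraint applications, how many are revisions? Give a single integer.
Constraint 1 (U < Z) on D(U)={3,5,6,7} D(Z)={3,5,7}: U {3,5,6,7}->{3,5,6}; Z {3,5,7}->{5,7} => REVISION
Constraint 2 (Z < X) on D(Z)={5,7} D(X)={3,6,8,9}: X {3,6,8,9}->{6,8,9} => REVISION
Constraint 3 (X != U) on D(X)={6,8,9} D(U)={3,5,6}: no change => not a revision
Total revisions = 2

Answer: 2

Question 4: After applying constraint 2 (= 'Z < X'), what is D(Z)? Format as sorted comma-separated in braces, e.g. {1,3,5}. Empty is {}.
Answer: {5,7}

Derivation:
Constraint 1 (U < Z) on D(U)={3,5,6,7} D(Z)={3,5,7}: U {3,5,6,7}->{3,5,6}; Z {3,5,7}->{5,7}
Constraint 2 (Z < X) on D(Z)={5,7} D(X)={3,6,8,9}: X {3,6,8,9}->{6,8,9}
So after constraint 2: D(Z) = {5,7}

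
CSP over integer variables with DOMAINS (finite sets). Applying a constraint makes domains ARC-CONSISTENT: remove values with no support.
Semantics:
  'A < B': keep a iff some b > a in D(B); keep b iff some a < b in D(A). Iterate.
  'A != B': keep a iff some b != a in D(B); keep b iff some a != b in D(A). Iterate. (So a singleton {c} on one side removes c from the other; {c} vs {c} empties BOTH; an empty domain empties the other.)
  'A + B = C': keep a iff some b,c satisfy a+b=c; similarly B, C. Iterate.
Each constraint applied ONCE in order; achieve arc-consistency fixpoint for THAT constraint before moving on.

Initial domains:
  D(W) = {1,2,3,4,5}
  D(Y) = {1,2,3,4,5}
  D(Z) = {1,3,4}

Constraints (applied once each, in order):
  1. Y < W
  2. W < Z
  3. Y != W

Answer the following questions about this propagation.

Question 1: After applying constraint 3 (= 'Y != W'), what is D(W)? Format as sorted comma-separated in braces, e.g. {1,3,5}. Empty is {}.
Answer: {2,3}

Derivation:
Constraint 1 (Y < W) on D(Y)={1,2,3,4,5} D(W)={1,2,3,4,5}: Y {1,2,3,4,5}->{1,2,3,4}; W {1,2,3,4,5}->{2,3,4,5}
Constraint 2 (W < Z) on D(W)={2,3,4,5} D(Z)={1,3,4}: W {2,3,4,5}->{2,3}; Z {1,3,4}->{3,4}
Constraint 3 (Y != W) on D(Y)={1,2,3,4} D(W)={2,3}: no change
So after constraint 3: D(W) = {2,3}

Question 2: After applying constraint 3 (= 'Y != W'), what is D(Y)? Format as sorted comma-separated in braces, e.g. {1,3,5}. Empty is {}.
Constraint 1 (Y < W) on D(Y)={1,2,3,4,5} D(W)={1,2,3,4,5}: Y {1,2,3,4,5}->{1,2,3,4}; W {1,2,3,4,5}->{2,3,4,5}
Constraint 2 (W < Z) on D(W)={2,3,4,5} D(Z)={1,3,4}: W {2,3,4,5}->{2,3}; Z {1,3,4}->{3,4}
Constraint 3 (Y != W) on D(Y)={1,2,3,4} D(W)={2,3}: no change
So after constraint 3: D(Y) = {1,2,3,4}

Answer: {1,2,3,4}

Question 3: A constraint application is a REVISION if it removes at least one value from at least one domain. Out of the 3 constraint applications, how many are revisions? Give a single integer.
Answer: 2

Derivation:
Constraint 1 (Y < W) on D(Y)={1,2,3,4,5} D(W)={1,2,3,4,5}: Y {1,2,3,4,5}->{1,2,3,4}; W {1,2,3,4,5}->{2,3,4,5} => REVISION
Constraint 2 (W < Z) on D(W)={2,3,4,5} D(Z)={1,3,4}: W {2,3,4,5}->{2,3}; Z {1,3,4}->{3,4} => REVISION
Constraint 3 (Y != W) on D(Y)={1,2,3,4} D(W)={2,3}: no change => not a revision
Total revisions = 2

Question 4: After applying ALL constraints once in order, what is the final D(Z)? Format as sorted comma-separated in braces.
Constraint 1 (Y < W) on D(Y)={1,2,3,4,5} D(W)={1,2,3,4,5}: Y {1,2,3,4,5}->{1,2,3,4}; W {1,2,3,4,5}->{2,3,4,5}
Constraint 2 (W < Z) on D(W)={2,3,4,5} D(Z)={1,3,4}: W {2,3,4,5}->{2,3}; Z {1,3,4}->{3,4}
Constraint 3 (Y != W) on D(Y)={1,2,3,4} D(W)={2,3}: no change
So after all 3 constraints: D(Z) = {3,4}

Answer: {3,4}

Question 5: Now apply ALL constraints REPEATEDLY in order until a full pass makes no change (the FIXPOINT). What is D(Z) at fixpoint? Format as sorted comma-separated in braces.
pass 0 (initial): D(Z)={1,3,4}
pass 1: W {1,2,3,4,5}->{2,3}; Y {1,2,3,4,5}->{1,2,3,4}; Z {1,3,4}->{3,4}
pass 2: Y {1,2,3,4}->{1,2}
pass 3: no change
Fixpoint after 3 passes: D(Z) = {3,4}

Answer: {3,4}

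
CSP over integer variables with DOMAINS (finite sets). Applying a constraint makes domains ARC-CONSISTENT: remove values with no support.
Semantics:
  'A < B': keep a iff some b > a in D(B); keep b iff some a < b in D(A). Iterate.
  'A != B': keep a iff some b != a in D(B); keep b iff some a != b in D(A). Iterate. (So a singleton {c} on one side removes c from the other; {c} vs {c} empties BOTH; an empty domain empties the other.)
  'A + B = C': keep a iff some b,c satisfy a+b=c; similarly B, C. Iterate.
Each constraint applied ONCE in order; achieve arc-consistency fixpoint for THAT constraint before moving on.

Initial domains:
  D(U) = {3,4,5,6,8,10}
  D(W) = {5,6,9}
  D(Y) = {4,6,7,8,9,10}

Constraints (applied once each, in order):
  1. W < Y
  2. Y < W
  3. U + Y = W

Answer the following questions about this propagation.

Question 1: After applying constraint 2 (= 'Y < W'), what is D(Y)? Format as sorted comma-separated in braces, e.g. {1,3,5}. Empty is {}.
Constraint 1 (W < Y) on D(W)={5,6,9} D(Y)={4,6,7,8,9,10}: Y {4,6,7,8,9,10}->{6,7,8,9,10}
Constraint 2 (Y < W) on D(Y)={6,7,8,9,10} D(W)={5,6,9}: Y {6,7,8,9,10}->{6,7,8}; W {5,6,9}->{9}
So after constraint 2: D(Y) = {6,7,8}

Answer: {6,7,8}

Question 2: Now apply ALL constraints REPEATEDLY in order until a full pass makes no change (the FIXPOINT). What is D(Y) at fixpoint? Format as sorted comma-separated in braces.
Answer: {}

Derivation:
pass 0 (initial): D(Y)={4,6,7,8,9,10}
pass 1: U {3,4,5,6,8,10}->{3}; W {5,6,9}->{9}; Y {4,6,7,8,9,10}->{6}
pass 2: U {3}->{}; W {9}->{}; Y {6}->{}
pass 3: no change
Fixpoint after 3 passes: D(Y) = {}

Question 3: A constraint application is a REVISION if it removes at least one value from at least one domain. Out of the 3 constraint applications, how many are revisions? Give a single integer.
Answer: 3

Derivation:
Constraint 1 (W < Y) on D(W)={5,6,9} D(Y)={4,6,7,8,9,10}: Y {4,6,7,8,9,10}->{6,7,8,9,10} => REVISION
Constraint 2 (Y < W) on D(Y)={6,7,8,9,10} D(W)={5,6,9}: Y {6,7,8,9,10}->{6,7,8}; W {5,6,9}->{9} => REVISION
Constraint 3 (U + Y = W) on D(U)={3,4,5,6,8,10} D(Y)={6,7,8} D(W)={9}: U {3,4,5,6,8,10}->{3}; Y {6,7,8}->{6} => REVISION
Total revisions = 3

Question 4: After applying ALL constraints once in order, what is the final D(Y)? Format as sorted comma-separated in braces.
Answer: {6}

Derivation:
Constraint 1 (W < Y) on D(W)={5,6,9} D(Y)={4,6,7,8,9,10}: Y {4,6,7,8,9,10}->{6,7,8,9,10}
Constraint 2 (Y < W) on D(Y)={6,7,8,9,10} D(W)={5,6,9}: Y {6,7,8,9,10}->{6,7,8}; W {5,6,9}->{9}
Constraint 3 (U + Y = W) on D(U)={3,4,5,6,8,10} D(Y)={6,7,8} D(W)={9}: U {3,4,5,6,8,10}->{3}; Y {6,7,8}->{6}
So after all 3 constraints: D(Y) = {6}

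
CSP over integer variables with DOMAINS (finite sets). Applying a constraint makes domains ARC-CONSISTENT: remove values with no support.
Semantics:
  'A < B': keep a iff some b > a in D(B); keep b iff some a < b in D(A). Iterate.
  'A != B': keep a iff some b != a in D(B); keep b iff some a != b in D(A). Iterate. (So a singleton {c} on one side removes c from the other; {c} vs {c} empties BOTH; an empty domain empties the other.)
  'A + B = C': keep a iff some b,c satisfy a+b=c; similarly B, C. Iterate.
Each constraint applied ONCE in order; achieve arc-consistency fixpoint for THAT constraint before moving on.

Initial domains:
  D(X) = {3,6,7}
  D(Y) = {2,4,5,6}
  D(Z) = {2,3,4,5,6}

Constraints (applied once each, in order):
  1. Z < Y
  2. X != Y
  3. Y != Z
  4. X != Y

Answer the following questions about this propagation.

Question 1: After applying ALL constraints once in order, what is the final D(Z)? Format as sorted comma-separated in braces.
Answer: {2,3,4,5}

Derivation:
Constraint 1 (Z < Y) on D(Z)={2,3,4,5,6} D(Y)={2,4,5,6}: Z {2,3,4,5,6}->{2,3,4,5}; Y {2,4,5,6}->{4,5,6}
Constraint 2 (X != Y) on D(X)={3,6,7} D(Y)={4,5,6}: no change
Constraint 3 (Y != Z) on D(Y)={4,5,6} D(Z)={2,3,4,5}: no change
Constraint 4 (X != Y) on D(X)={3,6,7} D(Y)={4,5,6}: no change
So after all 4 constraints: D(Z) = {2,3,4,5}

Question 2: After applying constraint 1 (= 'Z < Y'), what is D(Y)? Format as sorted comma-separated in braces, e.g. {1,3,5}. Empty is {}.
Constraint 1 (Z < Y) on D(Z)={2,3,4,5,6} D(Y)={2,4,5,6}: Z {2,3,4,5,6}->{2,3,4,5}; Y {2,4,5,6}->{4,5,6}
So after constraint 1: D(Y) = {4,5,6}

Answer: {4,5,6}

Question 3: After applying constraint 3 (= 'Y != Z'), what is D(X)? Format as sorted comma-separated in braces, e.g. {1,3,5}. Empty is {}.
Constraint 1 (Z < Y) on D(Z)={2,3,4,5,6} D(Y)={2,4,5,6}: Z {2,3,4,5,6}->{2,3,4,5}; Y {2,4,5,6}->{4,5,6}
Constraint 2 (X != Y) on D(X)={3,6,7} D(Y)={4,5,6}: no change
Constraint 3 (Y != Z) on D(Y)={4,5,6} D(Z)={2,3,4,5}: no change
So after constraint 3: D(X) = {3,6,7}

Answer: {3,6,7}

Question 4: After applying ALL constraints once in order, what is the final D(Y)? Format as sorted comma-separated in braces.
Answer: {4,5,6}

Derivation:
Constraint 1 (Z < Y) on D(Z)={2,3,4,5,6} D(Y)={2,4,5,6}: Z {2,3,4,5,6}->{2,3,4,5}; Y {2,4,5,6}->{4,5,6}
Constraint 2 (X != Y) on D(X)={3,6,7} D(Y)={4,5,6}: no change
Constraint 3 (Y != Z) on D(Y)={4,5,6} D(Z)={2,3,4,5}: no change
Constraint 4 (X != Y) on D(X)={3,6,7} D(Y)={4,5,6}: no change
So after all 4 constraints: D(Y) = {4,5,6}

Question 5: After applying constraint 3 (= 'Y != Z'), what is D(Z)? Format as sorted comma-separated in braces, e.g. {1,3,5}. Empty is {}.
Answer: {2,3,4,5}

Derivation:
Constraint 1 (Z < Y) on D(Z)={2,3,4,5,6} D(Y)={2,4,5,6}: Z {2,3,4,5,6}->{2,3,4,5}; Y {2,4,5,6}->{4,5,6}
Constraint 2 (X != Y) on D(X)={3,6,7} D(Y)={4,5,6}: no change
Constraint 3 (Y != Z) on D(Y)={4,5,6} D(Z)={2,3,4,5}: no change
So after constraint 3: D(Z) = {2,3,4,5}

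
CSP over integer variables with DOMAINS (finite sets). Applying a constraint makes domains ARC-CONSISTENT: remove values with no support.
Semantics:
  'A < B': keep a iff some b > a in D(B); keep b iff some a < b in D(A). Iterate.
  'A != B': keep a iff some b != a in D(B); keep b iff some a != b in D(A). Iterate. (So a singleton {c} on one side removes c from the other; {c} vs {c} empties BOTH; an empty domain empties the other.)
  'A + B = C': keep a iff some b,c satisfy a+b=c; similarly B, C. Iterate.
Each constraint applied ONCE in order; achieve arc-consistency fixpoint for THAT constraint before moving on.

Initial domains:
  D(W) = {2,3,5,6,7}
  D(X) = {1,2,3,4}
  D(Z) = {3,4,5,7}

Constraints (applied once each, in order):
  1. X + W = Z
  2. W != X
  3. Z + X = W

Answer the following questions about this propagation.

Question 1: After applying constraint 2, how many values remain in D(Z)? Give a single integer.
Answer: 4

Derivation:
Constraint 1 (X + W = Z) on D(X)={1,2,3,4} D(W)={2,3,5,6,7} D(Z)={3,4,5,7}: W {2,3,5,6,7}->{2,3,5,6}
Constraint 2 (W != X) on D(W)={2,3,5,6} D(X)={1,2,3,4}: no change
So after constraint 2: D(Z)={3,4,5,7}, size = 4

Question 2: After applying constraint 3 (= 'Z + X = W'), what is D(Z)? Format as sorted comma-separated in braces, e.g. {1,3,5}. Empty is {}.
Answer: {3,4,5}

Derivation:
Constraint 1 (X + W = Z) on D(X)={1,2,3,4} D(W)={2,3,5,6,7} D(Z)={3,4,5,7}: W {2,3,5,6,7}->{2,3,5,6}
Constraint 2 (W != X) on D(W)={2,3,5,6} D(X)={1,2,3,4}: no change
Constraint 3 (Z + X = W) on D(Z)={3,4,5,7} D(X)={1,2,3,4} D(W)={2,3,5,6}: Z {3,4,5,7}->{3,4,5}; X {1,2,3,4}->{1,2,3}; W {2,3,5,6}->{5,6}
So after constraint 3: D(Z) = {3,4,5}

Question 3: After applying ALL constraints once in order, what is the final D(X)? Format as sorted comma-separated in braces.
Constraint 1 (X + W = Z) on D(X)={1,2,3,4} D(W)={2,3,5,6,7} D(Z)={3,4,5,7}: W {2,3,5,6,7}->{2,3,5,6}
Constraint 2 (W != X) on D(W)={2,3,5,6} D(X)={1,2,3,4}: no change
Constraint 3 (Z + X = W) on D(Z)={3,4,5,7} D(X)={1,2,3,4} D(W)={2,3,5,6}: Z {3,4,5,7}->{3,4,5}; X {1,2,3,4}->{1,2,3}; W {2,3,5,6}->{5,6}
So after all 3 constraints: D(X) = {1,2,3}

Answer: {1,2,3}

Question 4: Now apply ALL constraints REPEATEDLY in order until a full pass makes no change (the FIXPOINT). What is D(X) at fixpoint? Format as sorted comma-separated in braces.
pass 0 (initial): D(X)={1,2,3,4}
pass 1: W {2,3,5,6,7}->{5,6}; X {1,2,3,4}->{1,2,3}; Z {3,4,5,7}->{3,4,5}
pass 2: W {5,6}->{}; X {1,2,3}->{}; Z {3,4,5}->{}
pass 3: no change
Fixpoint after 3 passes: D(X) = {}

Answer: {}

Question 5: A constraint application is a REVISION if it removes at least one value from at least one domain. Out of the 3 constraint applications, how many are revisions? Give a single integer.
Constraint 1 (X + W = Z) on D(X)={1,2,3,4} D(W)={2,3,5,6,7} D(Z)={3,4,5,7}: W {2,3,5,6,7}->{2,3,5,6} => REVISION
Constraint 2 (W != X) on D(W)={2,3,5,6} D(X)={1,2,3,4}: no change => not a revision
Constraint 3 (Z + X = W) on D(Z)={3,4,5,7} D(X)={1,2,3,4} D(W)={2,3,5,6}: Z {3,4,5,7}->{3,4,5}; X {1,2,3,4}->{1,2,3}; W {2,3,5,6}->{5,6} => REVISION
Total revisions = 2

Answer: 2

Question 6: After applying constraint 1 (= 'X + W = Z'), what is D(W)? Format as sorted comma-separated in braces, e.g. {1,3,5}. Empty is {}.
Answer: {2,3,5,6}

Derivation:
Constraint 1 (X + W = Z) on D(X)={1,2,3,4} D(W)={2,3,5,6,7} D(Z)={3,4,5,7}: W {2,3,5,6,7}->{2,3,5,6}
So after constraint 1: D(W) = {2,3,5,6}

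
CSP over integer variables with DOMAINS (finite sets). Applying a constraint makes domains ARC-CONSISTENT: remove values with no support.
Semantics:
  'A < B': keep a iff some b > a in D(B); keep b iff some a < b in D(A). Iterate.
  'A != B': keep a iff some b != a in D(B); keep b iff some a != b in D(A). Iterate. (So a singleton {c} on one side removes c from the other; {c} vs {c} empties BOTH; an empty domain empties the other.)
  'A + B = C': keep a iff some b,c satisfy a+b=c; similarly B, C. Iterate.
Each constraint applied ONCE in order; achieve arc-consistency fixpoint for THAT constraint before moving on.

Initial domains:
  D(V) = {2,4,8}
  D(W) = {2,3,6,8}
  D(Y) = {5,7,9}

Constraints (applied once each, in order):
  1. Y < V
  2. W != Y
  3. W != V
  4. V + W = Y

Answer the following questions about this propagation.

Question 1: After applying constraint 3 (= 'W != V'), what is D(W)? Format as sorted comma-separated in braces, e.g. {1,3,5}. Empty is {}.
Constraint 1 (Y < V) on D(Y)={5,7,9} D(V)={2,4,8}: Y {5,7,9}->{5,7}; V {2,4,8}->{8}
Constraint 2 (W != Y) on D(W)={2,3,6,8} D(Y)={5,7}: no change
Constraint 3 (W != V) on D(W)={2,3,6,8} D(V)={8}: W {2,3,6,8}->{2,3,6}
So after constraint 3: D(W) = {2,3,6}

Answer: {2,3,6}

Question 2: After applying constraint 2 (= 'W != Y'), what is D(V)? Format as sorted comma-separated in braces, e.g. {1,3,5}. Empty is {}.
Constraint 1 (Y < V) on D(Y)={5,7,9} D(V)={2,4,8}: Y {5,7,9}->{5,7}; V {2,4,8}->{8}
Constraint 2 (W != Y) on D(W)={2,3,6,8} D(Y)={5,7}: no change
So after constraint 2: D(V) = {8}

Answer: {8}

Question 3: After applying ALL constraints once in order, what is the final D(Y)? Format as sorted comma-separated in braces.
Answer: {}

Derivation:
Constraint 1 (Y < V) on D(Y)={5,7,9} D(V)={2,4,8}: Y {5,7,9}->{5,7}; V {2,4,8}->{8}
Constraint 2 (W != Y) on D(W)={2,3,6,8} D(Y)={5,7}: no change
Constraint 3 (W != V) on D(W)={2,3,6,8} D(V)={8}: W {2,3,6,8}->{2,3,6}
Constraint 4 (V + W = Y) on D(V)={8} D(W)={2,3,6} D(Y)={5,7}: V {8}->{}; W {2,3,6}->{}; Y {5,7}->{}
So after all 4 constraints: D(Y) = {}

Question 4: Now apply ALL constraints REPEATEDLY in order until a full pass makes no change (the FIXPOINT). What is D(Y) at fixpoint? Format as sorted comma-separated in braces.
pass 0 (initial): D(Y)={5,7,9}
pass 1: V {2,4,8}->{}; W {2,3,6,8}->{}; Y {5,7,9}->{}
pass 2: no change
Fixpoint after 2 passes: D(Y) = {}

Answer: {}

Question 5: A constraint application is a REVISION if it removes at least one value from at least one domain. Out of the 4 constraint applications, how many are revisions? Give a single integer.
Constraint 1 (Y < V) on D(Y)={5,7,9} D(V)={2,4,8}: Y {5,7,9}->{5,7}; V {2,4,8}->{8} => REVISION
Constraint 2 (W != Y) on D(W)={2,3,6,8} D(Y)={5,7}: no change => not a revision
Constraint 3 (W != V) on D(W)={2,3,6,8} D(V)={8}: W {2,3,6,8}->{2,3,6} => REVISION
Constraint 4 (V + W = Y) on D(V)={8} D(W)={2,3,6} D(Y)={5,7}: V {8}->{}; W {2,3,6}->{}; Y {5,7}->{} => REVISION
Total revisions = 3

Answer: 3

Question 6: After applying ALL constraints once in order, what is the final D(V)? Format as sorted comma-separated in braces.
Answer: {}

Derivation:
Constraint 1 (Y < V) on D(Y)={5,7,9} D(V)={2,4,8}: Y {5,7,9}->{5,7}; V {2,4,8}->{8}
Constraint 2 (W != Y) on D(W)={2,3,6,8} D(Y)={5,7}: no change
Constraint 3 (W != V) on D(W)={2,3,6,8} D(V)={8}: W {2,3,6,8}->{2,3,6}
Constraint 4 (V + W = Y) on D(V)={8} D(W)={2,3,6} D(Y)={5,7}: V {8}->{}; W {2,3,6}->{}; Y {5,7}->{}
So after all 4 constraints: D(V) = {}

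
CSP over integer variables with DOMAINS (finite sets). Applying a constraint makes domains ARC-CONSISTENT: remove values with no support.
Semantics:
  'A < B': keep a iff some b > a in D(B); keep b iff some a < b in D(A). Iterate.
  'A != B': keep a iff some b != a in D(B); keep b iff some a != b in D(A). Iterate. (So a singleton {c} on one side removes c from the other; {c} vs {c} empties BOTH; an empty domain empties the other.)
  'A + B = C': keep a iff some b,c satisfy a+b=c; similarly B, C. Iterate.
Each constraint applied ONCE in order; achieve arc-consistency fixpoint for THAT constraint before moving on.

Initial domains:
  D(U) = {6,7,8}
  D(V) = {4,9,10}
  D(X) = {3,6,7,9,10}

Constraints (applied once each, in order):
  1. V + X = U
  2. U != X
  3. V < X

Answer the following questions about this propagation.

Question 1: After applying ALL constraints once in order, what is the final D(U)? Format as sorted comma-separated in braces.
Constraint 1 (V + X = U) on D(V)={4,9,10} D(X)={3,6,7,9,10} D(U)={6,7,8}: V {4,9,10}->{4}; X {3,6,7,9,10}->{3}; U {6,7,8}->{7}
Constraint 2 (U != X) on D(U)={7} D(X)={3}: no change
Constraint 3 (V < X) on D(V)={4} D(X)={3}: V {4}->{}; X {3}->{}
So after all 3 constraints: D(U) = {7}

Answer: {7}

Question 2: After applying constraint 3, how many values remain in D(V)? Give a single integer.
Answer: 0

Derivation:
Constraint 1 (V + X = U) on D(V)={4,9,10} D(X)={3,6,7,9,10} D(U)={6,7,8}: V {4,9,10}->{4}; X {3,6,7,9,10}->{3}; U {6,7,8}->{7}
Constraint 2 (U != X) on D(U)={7} D(X)={3}: no change
Constraint 3 (V < X) on D(V)={4} D(X)={3}: V {4}->{}; X {3}->{}
So after constraint 3: D(V)={}, size = 0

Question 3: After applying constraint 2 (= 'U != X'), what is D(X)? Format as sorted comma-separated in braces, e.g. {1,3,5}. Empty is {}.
Answer: {3}

Derivation:
Constraint 1 (V + X = U) on D(V)={4,9,10} D(X)={3,6,7,9,10} D(U)={6,7,8}: V {4,9,10}->{4}; X {3,6,7,9,10}->{3}; U {6,7,8}->{7}
Constraint 2 (U != X) on D(U)={7} D(X)={3}: no change
So after constraint 2: D(X) = {3}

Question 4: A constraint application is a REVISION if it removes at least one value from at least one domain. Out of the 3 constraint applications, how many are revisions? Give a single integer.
Answer: 2

Derivation:
Constraint 1 (V + X = U) on D(V)={4,9,10} D(X)={3,6,7,9,10} D(U)={6,7,8}: V {4,9,10}->{4}; X {3,6,7,9,10}->{3}; U {6,7,8}->{7} => REVISION
Constraint 2 (U != X) on D(U)={7} D(X)={3}: no change => not a revision
Constraint 3 (V < X) on D(V)={4} D(X)={3}: V {4}->{}; X {3}->{} => REVISION
Total revisions = 2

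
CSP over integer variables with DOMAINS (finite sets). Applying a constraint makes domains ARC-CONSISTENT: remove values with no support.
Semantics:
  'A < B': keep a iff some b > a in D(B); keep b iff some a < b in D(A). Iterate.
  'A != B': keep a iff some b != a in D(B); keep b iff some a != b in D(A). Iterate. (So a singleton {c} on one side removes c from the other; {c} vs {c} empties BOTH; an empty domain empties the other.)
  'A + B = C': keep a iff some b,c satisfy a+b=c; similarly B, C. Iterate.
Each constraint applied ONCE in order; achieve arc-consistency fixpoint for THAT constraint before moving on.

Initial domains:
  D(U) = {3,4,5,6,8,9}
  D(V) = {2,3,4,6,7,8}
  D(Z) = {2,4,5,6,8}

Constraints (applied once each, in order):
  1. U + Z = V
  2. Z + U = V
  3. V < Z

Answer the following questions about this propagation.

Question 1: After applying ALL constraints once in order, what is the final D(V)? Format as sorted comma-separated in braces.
Constraint 1 (U + Z = V) on D(U)={3,4,5,6,8,9} D(Z)={2,4,5,6,8} D(V)={2,3,4,6,7,8}: U {3,4,5,6,8,9}->{3,4,5,6}; Z {2,4,5,6,8}->{2,4,5}; V {2,3,4,6,7,8}->{6,7,8}
Constraint 2 (Z + U = V) on D(Z)={2,4,5} D(U)={3,4,5,6} D(V)={6,7,8}: no change
Constraint 3 (V < Z) on D(V)={6,7,8} D(Z)={2,4,5}: V {6,7,8}->{}; Z {2,4,5}->{}
So after all 3 constraints: D(V) = {}

Answer: {}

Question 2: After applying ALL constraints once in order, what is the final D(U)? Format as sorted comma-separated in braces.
Constraint 1 (U + Z = V) on D(U)={3,4,5,6,8,9} D(Z)={2,4,5,6,8} D(V)={2,3,4,6,7,8}: U {3,4,5,6,8,9}->{3,4,5,6}; Z {2,4,5,6,8}->{2,4,5}; V {2,3,4,6,7,8}->{6,7,8}
Constraint 2 (Z + U = V) on D(Z)={2,4,5} D(U)={3,4,5,6} D(V)={6,7,8}: no change
Constraint 3 (V < Z) on D(V)={6,7,8} D(Z)={2,4,5}: V {6,7,8}->{}; Z {2,4,5}->{}
So after all 3 constraints: D(U) = {3,4,5,6}

Answer: {3,4,5,6}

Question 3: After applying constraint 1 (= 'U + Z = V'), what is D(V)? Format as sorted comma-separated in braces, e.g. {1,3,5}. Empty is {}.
Constraint 1 (U + Z = V) on D(U)={3,4,5,6,8,9} D(Z)={2,4,5,6,8} D(V)={2,3,4,6,7,8}: U {3,4,5,6,8,9}->{3,4,5,6}; Z {2,4,5,6,8}->{2,4,5}; V {2,3,4,6,7,8}->{6,7,8}
So after constraint 1: D(V) = {6,7,8}

Answer: {6,7,8}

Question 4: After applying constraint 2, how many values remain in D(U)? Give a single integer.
Answer: 4

Derivation:
Constraint 1 (U + Z = V) on D(U)={3,4,5,6,8,9} D(Z)={2,4,5,6,8} D(V)={2,3,4,6,7,8}: U {3,4,5,6,8,9}->{3,4,5,6}; Z {2,4,5,6,8}->{2,4,5}; V {2,3,4,6,7,8}->{6,7,8}
Constraint 2 (Z + U = V) on D(Z)={2,4,5} D(U)={3,4,5,6} D(V)={6,7,8}: no change
So after constraint 2: D(U)={3,4,5,6}, size = 4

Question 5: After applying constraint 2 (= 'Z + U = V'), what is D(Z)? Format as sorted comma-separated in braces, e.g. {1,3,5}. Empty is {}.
Constraint 1 (U + Z = V) on D(U)={3,4,5,6,8,9} D(Z)={2,4,5,6,8} D(V)={2,3,4,6,7,8}: U {3,4,5,6,8,9}->{3,4,5,6}; Z {2,4,5,6,8}->{2,4,5}; V {2,3,4,6,7,8}->{6,7,8}
Constraint 2 (Z + U = V) on D(Z)={2,4,5} D(U)={3,4,5,6} D(V)={6,7,8}: no change
So after constraint 2: D(Z) = {2,4,5}

Answer: {2,4,5}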